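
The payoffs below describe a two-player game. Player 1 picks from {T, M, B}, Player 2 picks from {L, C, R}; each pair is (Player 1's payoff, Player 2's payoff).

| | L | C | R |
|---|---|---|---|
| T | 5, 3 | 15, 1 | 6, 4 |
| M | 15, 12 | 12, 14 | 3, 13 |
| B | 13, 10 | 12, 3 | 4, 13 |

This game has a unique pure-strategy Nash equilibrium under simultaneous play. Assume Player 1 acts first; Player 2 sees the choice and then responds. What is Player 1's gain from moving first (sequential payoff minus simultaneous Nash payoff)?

Backward induction with Player 1 moving first.
- T: Player 2 compares 3, 1, 4 and picks R; Player 1 would get 6.
- M: Player 2 compares 12, 14, 13 and picks C; Player 1 would get 12.
- B: Player 2 compares 10, 3, 13 and picks R; Player 1 would get 4.
Player 1's induced payoffs are 6, 12, 4, so Player 1 commits to M. Subgame-perfect outcome: (M, C) with payoffs (12, 14).
Under simultaneous play:
Player 1's best replies: L→M; C→T; R→T.
Player 2's best replies: T→R; M→C; B→R.
Only (T, R) has each player best-responding; Nash payoffs (6, 4).
Player 1's commitment gain: 12 − 6 = 6.

6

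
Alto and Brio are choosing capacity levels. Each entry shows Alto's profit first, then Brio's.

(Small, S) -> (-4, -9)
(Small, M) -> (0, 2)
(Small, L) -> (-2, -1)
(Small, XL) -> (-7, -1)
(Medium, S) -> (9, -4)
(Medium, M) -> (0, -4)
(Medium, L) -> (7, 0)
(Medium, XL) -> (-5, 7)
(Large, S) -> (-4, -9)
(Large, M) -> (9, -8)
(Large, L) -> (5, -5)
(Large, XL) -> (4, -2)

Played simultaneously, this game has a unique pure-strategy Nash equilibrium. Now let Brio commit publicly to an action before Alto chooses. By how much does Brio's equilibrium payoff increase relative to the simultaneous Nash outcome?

2

Backward induction with Brio moving first.
- S: BR = Medium, leader payoff -4.
- M: BR = Large, leader payoff -8.
- L: BR = Medium, leader payoff 0.
- XL: BR = Large, leader payoff -2.
Maximizing over -4, -8, 0, -2, Brio chooses L. Subgame-perfect outcome: (Medium, L) with payoffs (7, 0).
Under simultaneous play:
Alto's best replies: S→Medium; M→Large; L→Medium; XL→Large.
Brio's best replies: Small→M; Medium→XL; Large→XL.
The unique mutual best reply is (Large, XL), giving (4, -2).
Brio's commitment gain: 0 − -2 = 2.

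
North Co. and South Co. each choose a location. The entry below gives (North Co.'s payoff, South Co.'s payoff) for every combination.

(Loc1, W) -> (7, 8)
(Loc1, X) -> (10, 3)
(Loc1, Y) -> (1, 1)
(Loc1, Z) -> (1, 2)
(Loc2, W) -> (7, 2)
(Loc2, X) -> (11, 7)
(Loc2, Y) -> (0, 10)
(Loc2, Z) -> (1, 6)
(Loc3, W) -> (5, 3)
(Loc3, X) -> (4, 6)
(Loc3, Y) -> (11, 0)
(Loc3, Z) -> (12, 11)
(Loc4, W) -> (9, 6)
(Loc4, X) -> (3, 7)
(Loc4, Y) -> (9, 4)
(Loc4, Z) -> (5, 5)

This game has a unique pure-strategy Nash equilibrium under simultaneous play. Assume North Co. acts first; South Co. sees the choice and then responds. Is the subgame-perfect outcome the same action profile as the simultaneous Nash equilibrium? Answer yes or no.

Backward induction with North Co. moving first.
- Loc1: South Co. compares 8, 3, 1, 2 and picks W; North Co. would get 7.
- Loc2: South Co. compares 2, 7, 10, 6 and picks Y; North Co. would get 0.
- Loc3: South Co. compares 3, 6, 0, 11 and picks Z; North Co. would get 12.
- Loc4: South Co. compares 6, 7, 4, 5 and picks X; North Co. would get 3.
North Co.'s induced payoffs are 7, 0, 12, 3, so North Co. commits to Loc3. Subgame-perfect outcome: (Loc3, Z) with payoffs (12, 11).
Under simultaneous play:
North Co.'s best replies: W→Loc4; X→Loc2; Y→Loc3; Z→Loc3.
South Co.'s best replies: Loc1→W; Loc2→Y; Loc3→Z; Loc4→X.
Only (Loc3, Z) has each player best-responding; Nash payoffs (12, 11).
Sequential outcome (Loc3, Z) coincides with the Nash profile (Loc3, Z).

yes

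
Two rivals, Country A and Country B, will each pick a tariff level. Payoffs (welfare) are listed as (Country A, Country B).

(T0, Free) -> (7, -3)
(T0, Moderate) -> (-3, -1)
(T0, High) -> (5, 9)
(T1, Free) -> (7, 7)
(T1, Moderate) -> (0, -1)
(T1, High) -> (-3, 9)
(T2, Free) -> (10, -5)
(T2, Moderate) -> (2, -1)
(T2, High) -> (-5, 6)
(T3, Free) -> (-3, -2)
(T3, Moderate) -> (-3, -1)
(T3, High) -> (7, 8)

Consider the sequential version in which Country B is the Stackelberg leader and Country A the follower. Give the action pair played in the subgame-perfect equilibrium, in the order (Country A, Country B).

Work backward from Country A's decision.
- Free: BR = T2, leader payoff -5.
- Moderate: BR = T2, leader payoff -1.
- High: BR = T3, leader payoff 8.
Country B's induced payoffs are -5, -1, 8, so Country B commits to High. Subgame-perfect outcome: (T3, High) with payoffs (7, 8).

(T3, High)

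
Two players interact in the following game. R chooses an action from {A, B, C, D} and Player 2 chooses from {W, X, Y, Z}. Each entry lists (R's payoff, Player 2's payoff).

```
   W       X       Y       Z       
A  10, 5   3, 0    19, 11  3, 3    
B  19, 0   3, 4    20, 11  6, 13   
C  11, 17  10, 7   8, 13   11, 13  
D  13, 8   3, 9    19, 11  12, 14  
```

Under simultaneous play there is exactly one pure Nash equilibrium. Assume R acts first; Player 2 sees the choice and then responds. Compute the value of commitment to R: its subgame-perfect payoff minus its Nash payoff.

7

Player 2 best-responds to each possible R move:
- A → Player 2 plays Y (best of 5, 0, 11, 3); R gets 19.
- B → Player 2 plays Z (best of 0, 4, 11, 13); R gets 6.
- C → Player 2 plays W (best of 17, 7, 13, 13); R gets 11.
- D → Player 2 plays Z (best of 8, 9, 11, 14); R gets 12.
R's induced payoffs are 19, 6, 11, 12, so R commits to A. Subgame-perfect outcome: (A, Y) with payoffs (19, 11).
Now find the simultaneous Nash equilibrium.
R's best replies: W→B; X→C; Y→B; Z→D.
Player 2's best replies: A→Y; B→Z; C→W; D→Z.
The unique mutual best reply is (D, Z), giving (12, 14).
R's commitment gain: 19 − 12 = 7.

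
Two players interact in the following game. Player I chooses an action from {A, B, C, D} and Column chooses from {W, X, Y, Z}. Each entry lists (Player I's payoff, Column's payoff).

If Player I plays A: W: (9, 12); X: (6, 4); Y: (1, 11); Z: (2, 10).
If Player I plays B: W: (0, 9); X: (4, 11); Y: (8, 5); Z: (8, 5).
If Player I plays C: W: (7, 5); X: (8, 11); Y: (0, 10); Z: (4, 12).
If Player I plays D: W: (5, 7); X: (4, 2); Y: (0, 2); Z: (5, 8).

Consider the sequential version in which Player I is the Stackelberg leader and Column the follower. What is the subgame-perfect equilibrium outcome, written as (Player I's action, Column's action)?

Work backward from Column's decision.
- A: BR = W, leader payoff 9.
- B: BR = X, leader payoff 4.
- C: BR = Z, leader payoff 4.
- D: BR = Z, leader payoff 5.
Player I's induced payoffs are 9, 4, 4, 5, so Player I commits to A. Subgame-perfect outcome: (A, W) with payoffs (9, 12).

(A, W)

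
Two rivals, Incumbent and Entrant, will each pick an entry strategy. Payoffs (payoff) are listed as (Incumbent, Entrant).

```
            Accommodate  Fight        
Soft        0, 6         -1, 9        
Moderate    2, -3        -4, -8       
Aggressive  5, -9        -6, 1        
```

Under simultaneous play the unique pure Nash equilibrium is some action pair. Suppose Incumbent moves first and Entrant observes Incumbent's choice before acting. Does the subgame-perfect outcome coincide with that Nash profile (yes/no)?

no

Entrant best-responds to each possible Incumbent move:
- Soft: Entrant compares 6, 9 and picks Fight; Incumbent would get -1.
- Moderate: Entrant compares -3, -8 and picks Accommodate; Incumbent would get 2.
- Aggressive: Entrant compares -9, 1 and picks Fight; Incumbent would get -6.
Among -1, 2, -6, the best is 2 at Moderate. Subgame-perfect outcome: (Moderate, Accommodate) with payoffs (2, -3).
For the simultaneous game, intersect best replies.
Incumbent's best replies: Accommodate→Aggressive; Fight→Soft.
Entrant's best replies: Soft→Fight; Moderate→Accommodate; Aggressive→Fight.
Only (Soft, Fight) has each player best-responding; Nash payoffs (-1, 9).
Sequential outcome (Moderate, Accommodate) differs from the Nash profile (Soft, Fight).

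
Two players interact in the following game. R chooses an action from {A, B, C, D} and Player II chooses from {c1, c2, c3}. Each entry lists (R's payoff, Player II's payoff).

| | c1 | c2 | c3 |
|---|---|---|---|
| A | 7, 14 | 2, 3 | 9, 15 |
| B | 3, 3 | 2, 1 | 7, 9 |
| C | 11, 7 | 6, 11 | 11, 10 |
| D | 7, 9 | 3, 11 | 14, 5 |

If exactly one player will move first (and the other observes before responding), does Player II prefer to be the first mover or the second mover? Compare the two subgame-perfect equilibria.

If R leads: Player II's best replies are A→c3, B→c3, C→c2, D→c2; R's induced payoffs 9, 7, 6, 3; outcome (A, c3), payoffs (9, 15).
If Player II leads: R's best replies are c1→C, c2→C, c3→D; Player II's induced payoffs 7, 11, 5; outcome (C, c2), payoffs (6, 11).
Player II gets 11 moving first and 15 moving second, so Player II prefers to move second.

second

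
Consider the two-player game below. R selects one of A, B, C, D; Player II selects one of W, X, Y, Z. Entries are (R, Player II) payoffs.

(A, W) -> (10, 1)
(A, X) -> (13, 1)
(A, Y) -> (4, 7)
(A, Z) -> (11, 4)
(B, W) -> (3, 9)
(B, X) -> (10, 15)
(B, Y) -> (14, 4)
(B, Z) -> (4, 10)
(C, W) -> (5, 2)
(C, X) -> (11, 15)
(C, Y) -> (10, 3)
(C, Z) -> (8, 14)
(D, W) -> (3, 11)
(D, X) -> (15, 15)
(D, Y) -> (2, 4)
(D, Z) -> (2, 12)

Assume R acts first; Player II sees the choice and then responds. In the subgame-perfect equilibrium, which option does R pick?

D

Player II best-responds to each possible R move:
- A: BR = Y, leader payoff 4.
- B: BR = X, leader payoff 10.
- C: BR = X, leader payoff 11.
- D: BR = X, leader payoff 15.
R's induced payoffs are 4, 10, 11, 15, so R commits to D. Subgame-perfect outcome: (D, X) with payoffs (15, 15).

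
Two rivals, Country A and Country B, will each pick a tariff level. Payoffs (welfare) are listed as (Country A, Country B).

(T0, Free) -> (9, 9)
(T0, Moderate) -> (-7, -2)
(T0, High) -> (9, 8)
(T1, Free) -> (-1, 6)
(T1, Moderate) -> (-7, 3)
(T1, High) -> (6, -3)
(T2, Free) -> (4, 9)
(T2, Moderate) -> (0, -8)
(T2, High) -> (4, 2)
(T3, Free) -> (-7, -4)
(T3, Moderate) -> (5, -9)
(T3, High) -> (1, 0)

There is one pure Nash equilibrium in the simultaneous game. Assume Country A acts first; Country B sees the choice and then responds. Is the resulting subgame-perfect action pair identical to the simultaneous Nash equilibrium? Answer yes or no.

Work backward from Country B's decision.
- T0: Country B compares 9, -2, 8 and picks Free; Country A would get 9.
- T1: Country B compares 6, 3, -3 and picks Free; Country A would get -1.
- T2: Country B compares 9, -8, 2 and picks Free; Country A would get 4.
- T3: Country B compares -4, -9, 0 and picks High; Country A would get 1.
Country A's induced payoffs are 9, -1, 4, 1, so Country A commits to T0. Subgame-perfect outcome: (T0, Free) with payoffs (9, 9).
Now find the simultaneous Nash equilibrium.
Country A's best replies: Free→T0; Moderate→T3; High→T0.
Country B's best replies: T0→Free; T1→Free; T2→Free; T3→High.
The unique mutual best reply is (T0, Free), giving (9, 9).
Sequential outcome (T0, Free) coincides with the Nash profile (T0, Free).

yes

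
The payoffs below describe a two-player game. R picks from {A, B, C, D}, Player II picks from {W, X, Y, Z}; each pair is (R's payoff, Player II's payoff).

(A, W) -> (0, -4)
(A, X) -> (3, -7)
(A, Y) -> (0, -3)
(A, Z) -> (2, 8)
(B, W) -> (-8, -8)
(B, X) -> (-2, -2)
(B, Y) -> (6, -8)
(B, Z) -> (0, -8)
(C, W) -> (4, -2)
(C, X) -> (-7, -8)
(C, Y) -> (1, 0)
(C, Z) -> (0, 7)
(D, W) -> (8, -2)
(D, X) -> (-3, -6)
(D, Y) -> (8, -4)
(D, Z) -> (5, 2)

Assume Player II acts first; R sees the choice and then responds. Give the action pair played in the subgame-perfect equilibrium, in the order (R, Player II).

(D, Z)

Solve by backward induction (Player II leads).
- W: BR = D, leader payoff -2.
- X: BR = A, leader payoff -7.
- Y: BR = D, leader payoff -4.
- Z: BR = D, leader payoff 2.
Among -2, -7, -4, 2, the best is 2 at Z. Subgame-perfect outcome: (D, Z) with payoffs (5, 2).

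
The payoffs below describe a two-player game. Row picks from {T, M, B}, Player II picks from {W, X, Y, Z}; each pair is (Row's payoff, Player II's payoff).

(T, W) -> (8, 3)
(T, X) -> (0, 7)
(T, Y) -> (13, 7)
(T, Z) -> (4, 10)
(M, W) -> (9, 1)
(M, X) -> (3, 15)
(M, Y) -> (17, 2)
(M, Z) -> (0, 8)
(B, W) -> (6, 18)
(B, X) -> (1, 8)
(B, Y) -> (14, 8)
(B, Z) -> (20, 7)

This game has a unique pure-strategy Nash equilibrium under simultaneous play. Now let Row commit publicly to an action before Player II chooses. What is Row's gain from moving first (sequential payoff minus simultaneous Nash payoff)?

3

Solve by backward induction (Row leads).
- T → Player II plays Z (best of 3, 7, 7, 10); Row gets 4.
- M → Player II plays X (best of 1, 15, 2, 8); Row gets 3.
- B → Player II plays W (best of 18, 8, 8, 7); Row gets 6.
Maximizing over 4, 3, 6, Row chooses B. Subgame-perfect outcome: (B, W) with payoffs (6, 18).
Under simultaneous play:
Row's best replies: W→M; X→M; Y→M; Z→B.
Player II's best replies: T→Z; M→X; B→W.
The unique mutual best reply is (M, X), giving (3, 15).
Row's commitment gain: 6 − 3 = 3.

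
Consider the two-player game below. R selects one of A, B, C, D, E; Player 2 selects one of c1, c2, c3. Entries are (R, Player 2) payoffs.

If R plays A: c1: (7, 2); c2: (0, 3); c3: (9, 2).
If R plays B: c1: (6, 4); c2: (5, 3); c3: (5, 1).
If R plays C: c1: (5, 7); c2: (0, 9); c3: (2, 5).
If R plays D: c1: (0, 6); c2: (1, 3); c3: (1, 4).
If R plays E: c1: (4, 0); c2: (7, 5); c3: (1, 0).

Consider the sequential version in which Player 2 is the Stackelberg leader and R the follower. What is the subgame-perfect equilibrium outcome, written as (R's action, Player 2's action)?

Work backward from R's decision.
- c1 → R plays A (best of 7, 6, 5, 0, 4); Player 2 gets 2.
- c2 → R plays E (best of 0, 5, 0, 1, 7); Player 2 gets 5.
- c3 → R plays A (best of 9, 5, 2, 1, 1); Player 2 gets 2.
Player 2's induced payoffs are 2, 5, 2, so Player 2 commits to c2. Subgame-perfect outcome: (E, c2) with payoffs (7, 5).

(E, c2)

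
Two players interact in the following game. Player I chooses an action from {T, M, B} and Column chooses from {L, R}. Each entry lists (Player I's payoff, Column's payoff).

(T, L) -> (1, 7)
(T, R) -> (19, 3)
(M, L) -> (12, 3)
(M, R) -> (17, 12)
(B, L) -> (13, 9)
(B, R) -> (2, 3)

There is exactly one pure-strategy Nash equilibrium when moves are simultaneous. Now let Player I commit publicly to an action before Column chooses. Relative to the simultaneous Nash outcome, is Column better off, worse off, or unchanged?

Solve by backward induction (Player I leads).
- T: BR = L, leader payoff 1.
- M: BR = R, leader payoff 17.
- B: BR = L, leader payoff 13.
Player I's induced payoffs are 1, 17, 13, so Player I commits to M. Subgame-perfect outcome: (M, R) with payoffs (17, 12).
Now find the simultaneous Nash equilibrium.
Player I's best replies: L→B; R→T.
Column's best replies: T→L; M→R; B→L.
Only (B, L) has each player best-responding; Nash payoffs (13, 9).
Column earns 12 sequentially versus 9 at the Nash outcome: better off.

better off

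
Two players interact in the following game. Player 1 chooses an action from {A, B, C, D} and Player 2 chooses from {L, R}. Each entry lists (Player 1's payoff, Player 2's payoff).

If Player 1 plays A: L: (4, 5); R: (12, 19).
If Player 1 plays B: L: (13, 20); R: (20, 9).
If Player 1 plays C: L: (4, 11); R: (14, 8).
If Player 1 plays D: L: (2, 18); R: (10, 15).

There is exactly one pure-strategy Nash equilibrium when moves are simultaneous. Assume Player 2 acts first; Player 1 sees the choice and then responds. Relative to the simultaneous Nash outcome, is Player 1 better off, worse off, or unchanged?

Solve by backward induction (Player 2 leads).
- L → Player 1 plays B (best of 4, 13, 4, 2); Player 2 gets 20.
- R → Player 1 plays B (best of 12, 20, 14, 10); Player 2 gets 9.
Player 2's induced payoffs are 20, 9, so Player 2 commits to L. Subgame-perfect outcome: (B, L) with payoffs (13, 20).
Under simultaneous play:
Player 1's best replies: L→B; R→B.
Player 2's best replies: A→R; B→L; C→L; D→L.
The unique mutual best reply is (B, L), giving (13, 20).
Player 1 earns 13 sequentially versus 13 at the Nash outcome: unchanged.

unchanged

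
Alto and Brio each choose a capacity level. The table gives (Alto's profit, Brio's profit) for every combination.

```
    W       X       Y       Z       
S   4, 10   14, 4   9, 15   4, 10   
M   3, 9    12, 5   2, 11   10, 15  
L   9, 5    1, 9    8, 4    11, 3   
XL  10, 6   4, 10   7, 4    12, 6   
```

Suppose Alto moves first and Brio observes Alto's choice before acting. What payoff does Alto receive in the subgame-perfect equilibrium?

Brio best-responds to each possible Alto move:
- S: BR = Y, leader payoff 9.
- M: BR = Z, leader payoff 10.
- L: BR = X, leader payoff 1.
- XL: BR = X, leader payoff 4.
Alto's induced payoffs are 9, 10, 1, 4, so Alto commits to M. Subgame-perfect outcome: (M, Z) with payoffs (10, 15).

10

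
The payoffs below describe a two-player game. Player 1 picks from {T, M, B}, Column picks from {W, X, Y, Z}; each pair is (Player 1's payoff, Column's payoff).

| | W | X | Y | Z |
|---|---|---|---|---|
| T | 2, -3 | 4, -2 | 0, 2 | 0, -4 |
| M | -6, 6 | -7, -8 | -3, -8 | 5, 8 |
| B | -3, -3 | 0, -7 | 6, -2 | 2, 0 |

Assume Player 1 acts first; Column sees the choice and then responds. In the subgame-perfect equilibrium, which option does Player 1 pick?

M

Work backward from Column's decision.
- T: BR = Y, leader payoff 0.
- M: BR = Z, leader payoff 5.
- B: BR = Z, leader payoff 2.
Maximizing over 0, 5, 2, Player 1 chooses M. Subgame-perfect outcome: (M, Z) with payoffs (5, 8).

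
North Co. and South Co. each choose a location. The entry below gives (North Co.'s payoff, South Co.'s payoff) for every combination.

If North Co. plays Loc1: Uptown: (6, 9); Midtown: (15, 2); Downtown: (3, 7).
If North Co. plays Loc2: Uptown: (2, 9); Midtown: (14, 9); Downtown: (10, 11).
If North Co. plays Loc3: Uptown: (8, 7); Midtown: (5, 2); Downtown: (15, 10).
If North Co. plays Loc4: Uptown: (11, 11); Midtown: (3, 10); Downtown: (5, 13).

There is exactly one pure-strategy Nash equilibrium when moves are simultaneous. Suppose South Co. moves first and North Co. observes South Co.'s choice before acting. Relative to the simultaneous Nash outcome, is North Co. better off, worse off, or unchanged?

Work backward from North Co.'s decision.
- Uptown: BR = Loc4, leader payoff 11.
- Midtown: BR = Loc1, leader payoff 2.
- Downtown: BR = Loc3, leader payoff 10.
Maximizing over 11, 2, 10, South Co. chooses Uptown. Subgame-perfect outcome: (Loc4, Uptown) with payoffs (11, 11).
Now find the simultaneous Nash equilibrium.
North Co.'s best replies: Uptown→Loc4; Midtown→Loc1; Downtown→Loc3.
South Co.'s best replies: Loc1→Uptown; Loc2→Downtown; Loc3→Downtown; Loc4→Downtown.
Only (Loc3, Downtown) has each player best-responding; Nash payoffs (15, 10).
North Co. earns 11 sequentially versus 15 at the Nash outcome: worse off.

worse off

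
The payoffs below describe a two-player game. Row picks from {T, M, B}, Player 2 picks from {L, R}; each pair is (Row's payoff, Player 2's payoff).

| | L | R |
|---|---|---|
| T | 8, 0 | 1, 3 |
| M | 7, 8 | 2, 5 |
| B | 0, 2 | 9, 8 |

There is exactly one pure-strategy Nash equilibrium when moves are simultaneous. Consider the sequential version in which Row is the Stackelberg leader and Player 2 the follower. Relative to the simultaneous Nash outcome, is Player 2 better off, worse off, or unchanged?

unchanged

Player 2 best-responds to each possible Row move:
- T → Player 2 plays R (best of 0, 3); Row gets 1.
- M → Player 2 plays L (best of 8, 5); Row gets 7.
- B → Player 2 plays R (best of 2, 8); Row gets 9.
Maximizing over 1, 7, 9, Row chooses B. Subgame-perfect outcome: (B, R) with payoffs (9, 8).
Under simultaneous play:
Row's best replies: L→T; R→B.
Player 2's best replies: T→R; M→L; B→R.
Only (B, R) has each player best-responding; Nash payoffs (9, 8).
Player 2 earns 8 sequentially versus 8 at the Nash outcome: unchanged.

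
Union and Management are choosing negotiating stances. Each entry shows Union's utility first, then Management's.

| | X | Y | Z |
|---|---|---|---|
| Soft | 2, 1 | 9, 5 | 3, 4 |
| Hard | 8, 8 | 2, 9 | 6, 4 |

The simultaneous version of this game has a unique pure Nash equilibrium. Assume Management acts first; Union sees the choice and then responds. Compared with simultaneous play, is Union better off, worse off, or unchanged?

Backward induction with Management moving first.
- X: BR = Hard, leader payoff 8.
- Y: BR = Soft, leader payoff 5.
- Z: BR = Hard, leader payoff 4.
Maximizing over 8, 5, 4, Management chooses X. Subgame-perfect outcome: (Hard, X) with payoffs (8, 8).
Under simultaneous play:
Union's best replies: X→Hard; Y→Soft; Z→Hard.
Management's best replies: Soft→Y; Hard→Y.
The unique mutual best reply is (Soft, Y), giving (9, 5).
Union earns 8 sequentially versus 9 at the Nash outcome: worse off.

worse off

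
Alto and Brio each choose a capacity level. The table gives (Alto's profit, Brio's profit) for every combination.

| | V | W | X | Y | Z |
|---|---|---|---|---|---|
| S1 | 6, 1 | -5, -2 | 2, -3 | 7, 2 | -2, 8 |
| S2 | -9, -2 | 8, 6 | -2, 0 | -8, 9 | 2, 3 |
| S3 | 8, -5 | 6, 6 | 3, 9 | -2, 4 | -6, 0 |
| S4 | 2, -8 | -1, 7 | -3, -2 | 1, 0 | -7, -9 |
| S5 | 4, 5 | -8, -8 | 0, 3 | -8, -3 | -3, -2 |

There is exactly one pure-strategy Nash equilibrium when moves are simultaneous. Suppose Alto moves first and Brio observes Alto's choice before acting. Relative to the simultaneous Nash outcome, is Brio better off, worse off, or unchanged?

worse off

Work backward from Brio's decision.
- S1 → Brio plays Z (best of 1, -2, -3, 2, 8); Alto gets -2.
- S2 → Brio plays Y (best of -2, 6, 0, 9, 3); Alto gets -8.
- S3 → Brio plays X (best of -5, 6, 9, 4, 0); Alto gets 3.
- S4 → Brio plays W (best of -8, 7, -2, 0, -9); Alto gets -1.
- S5 → Brio plays V (best of 5, -8, 3, -3, -2); Alto gets 4.
Alto's induced payoffs are -2, -8, 3, -1, 4, so Alto commits to S5. Subgame-perfect outcome: (S5, V) with payoffs (4, 5).
Under simultaneous play:
Alto's best replies: V→S3; W→S2; X→S3; Y→S1; Z→S2.
Brio's best replies: S1→Z; S2→Y; S3→X; S4→W; S5→V.
The unique mutual best reply is (S3, X), giving (3, 9).
Brio earns 5 sequentially versus 9 at the Nash outcome: worse off.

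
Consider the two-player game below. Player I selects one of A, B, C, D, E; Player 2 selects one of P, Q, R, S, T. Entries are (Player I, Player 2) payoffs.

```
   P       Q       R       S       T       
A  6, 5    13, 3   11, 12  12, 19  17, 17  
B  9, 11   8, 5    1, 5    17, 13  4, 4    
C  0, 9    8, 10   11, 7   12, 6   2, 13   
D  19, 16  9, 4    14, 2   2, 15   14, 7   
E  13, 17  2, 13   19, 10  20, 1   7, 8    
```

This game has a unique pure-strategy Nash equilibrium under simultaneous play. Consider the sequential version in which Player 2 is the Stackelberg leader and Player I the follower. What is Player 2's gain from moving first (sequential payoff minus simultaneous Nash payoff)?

Solve by backward induction (Player 2 leads).
- P: BR = D, leader payoff 16.
- Q: BR = A, leader payoff 3.
- R: BR = E, leader payoff 10.
- S: BR = E, leader payoff 1.
- T: BR = A, leader payoff 17.
Among 16, 3, 10, 1, 17, the best is 17 at T. Subgame-perfect outcome: (A, T) with payoffs (17, 17).
For the simultaneous game, intersect best replies.
Player I's best replies: P→D; Q→A; R→E; S→E; T→A.
Player 2's best replies: A→S; B→S; C→T; D→P; E→P.
Only (D, P) has each player best-responding; Nash payoffs (19, 16).
Player 2's commitment gain: 17 − 16 = 1.

1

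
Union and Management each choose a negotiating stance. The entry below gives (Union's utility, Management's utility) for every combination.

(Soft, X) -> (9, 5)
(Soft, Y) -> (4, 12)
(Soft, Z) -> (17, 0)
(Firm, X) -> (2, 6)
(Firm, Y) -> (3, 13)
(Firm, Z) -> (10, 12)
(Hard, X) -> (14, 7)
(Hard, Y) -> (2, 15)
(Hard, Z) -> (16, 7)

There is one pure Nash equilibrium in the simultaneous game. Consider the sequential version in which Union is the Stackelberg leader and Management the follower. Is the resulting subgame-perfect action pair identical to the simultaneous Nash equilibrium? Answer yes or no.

Solve by backward induction (Union leads).
- Soft → Management plays Y (best of 5, 12, 0); Union gets 4.
- Firm → Management plays Y (best of 6, 13, 12); Union gets 3.
- Hard → Management plays Y (best of 7, 15, 7); Union gets 2.
Among 4, 3, 2, the best is 4 at Soft. Subgame-perfect outcome: (Soft, Y) with payoffs (4, 12).
Now find the simultaneous Nash equilibrium.
Union's best replies: X→Hard; Y→Soft; Z→Soft.
Management's best replies: Soft→Y; Firm→Y; Hard→Y.
The unique mutual best reply is (Soft, Y), giving (4, 12).
Sequential outcome (Soft, Y) coincides with the Nash profile (Soft, Y).

yes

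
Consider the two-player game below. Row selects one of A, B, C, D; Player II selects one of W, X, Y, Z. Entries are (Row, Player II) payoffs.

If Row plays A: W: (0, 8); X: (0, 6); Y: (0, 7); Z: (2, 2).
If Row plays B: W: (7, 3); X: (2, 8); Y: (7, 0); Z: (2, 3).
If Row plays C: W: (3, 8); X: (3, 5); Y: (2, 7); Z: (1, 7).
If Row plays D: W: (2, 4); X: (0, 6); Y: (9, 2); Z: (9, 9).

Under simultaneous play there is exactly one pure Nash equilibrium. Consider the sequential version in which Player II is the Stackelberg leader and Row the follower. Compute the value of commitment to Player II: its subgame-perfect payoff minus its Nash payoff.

0

Work backward from Row's decision.
- W: BR = B, leader payoff 3.
- X: BR = C, leader payoff 5.
- Y: BR = D, leader payoff 2.
- Z: BR = D, leader payoff 9.
Maximizing over 3, 5, 2, 9, Player II chooses Z. Subgame-perfect outcome: (D, Z) with payoffs (9, 9).
For the simultaneous game, intersect best replies.
Row's best replies: W→B; X→C; Y→D; Z→D.
Player II's best replies: A→W; B→X; C→W; D→Z.
Only (D, Z) has each player best-responding; Nash payoffs (9, 9).
Player II's commitment gain: 9 − 9 = 0.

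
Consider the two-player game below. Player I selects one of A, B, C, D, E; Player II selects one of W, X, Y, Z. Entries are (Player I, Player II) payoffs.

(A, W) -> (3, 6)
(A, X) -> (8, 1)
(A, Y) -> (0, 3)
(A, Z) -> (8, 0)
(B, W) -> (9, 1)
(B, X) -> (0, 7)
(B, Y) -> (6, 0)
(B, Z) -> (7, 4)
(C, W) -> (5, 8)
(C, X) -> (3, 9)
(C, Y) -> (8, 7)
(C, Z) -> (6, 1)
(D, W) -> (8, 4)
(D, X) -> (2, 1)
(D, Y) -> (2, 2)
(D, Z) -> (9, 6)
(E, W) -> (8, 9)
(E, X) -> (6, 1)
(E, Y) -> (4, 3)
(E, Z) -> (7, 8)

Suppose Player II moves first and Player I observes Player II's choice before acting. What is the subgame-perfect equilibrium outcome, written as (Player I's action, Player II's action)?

(C, Y)

Player I best-responds to each possible Player II move:
- W → Player I plays B (best of 3, 9, 5, 8, 8); Player II gets 1.
- X → Player I plays A (best of 8, 0, 3, 2, 6); Player II gets 1.
- Y → Player I plays C (best of 0, 6, 8, 2, 4); Player II gets 7.
- Z → Player I plays D (best of 8, 7, 6, 9, 7); Player II gets 6.
Among 1, 1, 7, 6, the best is 7 at Y. Subgame-perfect outcome: (C, Y) with payoffs (8, 7).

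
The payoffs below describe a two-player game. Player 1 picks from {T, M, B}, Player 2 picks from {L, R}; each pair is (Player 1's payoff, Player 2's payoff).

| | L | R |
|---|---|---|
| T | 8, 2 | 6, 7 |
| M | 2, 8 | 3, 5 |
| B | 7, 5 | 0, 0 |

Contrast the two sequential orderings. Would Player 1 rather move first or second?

first

If Player 1 leads: Player 2's best replies are T→R, M→L, B→L; Player 1's induced payoffs 6, 2, 7; outcome (B, L), payoffs (7, 5).
If Player 2 leads: Player 1's best replies are L→T, R→T; Player 2's induced payoffs 2, 7; outcome (T, R), payoffs (6, 7).
Player 1 gets 7 moving first and 6 moving second, so Player 1 prefers to move first.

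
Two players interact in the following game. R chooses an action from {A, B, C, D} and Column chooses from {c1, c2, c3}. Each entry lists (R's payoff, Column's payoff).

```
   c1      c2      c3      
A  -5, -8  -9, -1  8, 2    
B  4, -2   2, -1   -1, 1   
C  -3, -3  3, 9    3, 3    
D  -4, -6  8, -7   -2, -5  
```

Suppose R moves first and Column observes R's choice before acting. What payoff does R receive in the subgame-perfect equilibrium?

Backward induction with R moving first.
- A: BR = c3, leader payoff 8.
- B: BR = c3, leader payoff -1.
- C: BR = c2, leader payoff 3.
- D: BR = c3, leader payoff -2.
Maximizing over 8, -1, 3, -2, R chooses A. Subgame-perfect outcome: (A, c3) with payoffs (8, 2).

8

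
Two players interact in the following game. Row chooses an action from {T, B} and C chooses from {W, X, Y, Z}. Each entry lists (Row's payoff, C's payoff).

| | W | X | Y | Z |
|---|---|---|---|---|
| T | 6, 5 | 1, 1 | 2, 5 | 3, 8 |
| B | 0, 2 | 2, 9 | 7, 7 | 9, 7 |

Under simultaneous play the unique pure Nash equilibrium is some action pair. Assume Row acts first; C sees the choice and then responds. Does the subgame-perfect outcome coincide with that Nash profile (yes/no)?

C best-responds to each possible Row move:
- T: BR = Z, leader payoff 3.
- B: BR = X, leader payoff 2.
Maximizing over 3, 2, Row chooses T. Subgame-perfect outcome: (T, Z) with payoffs (3, 8).
Under simultaneous play:
Row's best replies: W→T; X→B; Y→B; Z→B.
C's best replies: T→Z; B→X.
The unique mutual best reply is (B, X), giving (2, 9).
Sequential outcome (T, Z) differs from the Nash profile (B, X).

no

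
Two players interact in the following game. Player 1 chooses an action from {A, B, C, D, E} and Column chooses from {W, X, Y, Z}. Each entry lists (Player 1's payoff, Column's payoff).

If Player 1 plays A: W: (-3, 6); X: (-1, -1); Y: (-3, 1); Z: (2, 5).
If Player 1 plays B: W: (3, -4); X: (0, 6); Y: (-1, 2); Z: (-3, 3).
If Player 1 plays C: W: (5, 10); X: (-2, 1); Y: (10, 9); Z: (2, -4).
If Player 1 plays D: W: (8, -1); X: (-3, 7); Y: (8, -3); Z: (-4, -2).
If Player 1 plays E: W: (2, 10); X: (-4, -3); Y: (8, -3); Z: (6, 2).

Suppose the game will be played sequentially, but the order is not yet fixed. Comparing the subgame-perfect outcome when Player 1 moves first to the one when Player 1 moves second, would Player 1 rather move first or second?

If Player 1 leads: Column's best replies are A→W, B→X, C→W, D→X, E→W; Player 1's induced payoffs -3, 0, 5, -3, 2; outcome (C, W), payoffs (5, 10).
If Column leads: Player 1's best replies are W→D, X→B, Y→C, Z→E; Column's induced payoffs -1, 6, 9, 2; outcome (C, Y), payoffs (10, 9).
Player 1 gets 5 moving first and 10 moving second, so Player 1 prefers to move second.

second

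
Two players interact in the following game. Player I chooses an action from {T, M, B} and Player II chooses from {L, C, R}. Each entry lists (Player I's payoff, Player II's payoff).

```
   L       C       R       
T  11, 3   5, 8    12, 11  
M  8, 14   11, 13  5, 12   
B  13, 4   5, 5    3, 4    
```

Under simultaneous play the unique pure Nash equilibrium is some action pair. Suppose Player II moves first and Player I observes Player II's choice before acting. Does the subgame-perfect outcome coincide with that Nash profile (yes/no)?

no

Backward induction with Player II moving first.
- L: Player I compares 11, 8, 13 and picks B; Player II would get 4.
- C: Player I compares 5, 11, 5 and picks M; Player II would get 13.
- R: Player I compares 12, 5, 3 and picks T; Player II would get 11.
Among 4, 13, 11, the best is 13 at C. Subgame-perfect outcome: (M, C) with payoffs (11, 13).
Now find the simultaneous Nash equilibrium.
Player I's best replies: L→B; C→M; R→T.
Player II's best replies: T→R; M→L; B→C.
Only (T, R) has each player best-responding; Nash payoffs (12, 11).
Sequential outcome (M, C) differs from the Nash profile (T, R).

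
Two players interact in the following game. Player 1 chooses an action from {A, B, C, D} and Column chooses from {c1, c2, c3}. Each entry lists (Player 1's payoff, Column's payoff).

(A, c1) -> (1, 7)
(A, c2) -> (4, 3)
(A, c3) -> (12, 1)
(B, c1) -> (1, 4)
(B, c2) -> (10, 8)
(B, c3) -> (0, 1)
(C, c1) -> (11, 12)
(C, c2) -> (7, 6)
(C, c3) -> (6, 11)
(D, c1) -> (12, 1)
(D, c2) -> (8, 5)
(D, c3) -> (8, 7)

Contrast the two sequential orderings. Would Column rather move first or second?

second

If Player 1 leads: Column's best replies are A→c1, B→c2, C→c1, D→c3; Player 1's induced payoffs 1, 10, 11, 8; outcome (C, c1), payoffs (11, 12).
If Column leads: Player 1's best replies are c1→D, c2→B, c3→A; Column's induced payoffs 1, 8, 1; outcome (B, c2), payoffs (10, 8).
Column gets 8 moving first and 12 moving second, so Column prefers to move second.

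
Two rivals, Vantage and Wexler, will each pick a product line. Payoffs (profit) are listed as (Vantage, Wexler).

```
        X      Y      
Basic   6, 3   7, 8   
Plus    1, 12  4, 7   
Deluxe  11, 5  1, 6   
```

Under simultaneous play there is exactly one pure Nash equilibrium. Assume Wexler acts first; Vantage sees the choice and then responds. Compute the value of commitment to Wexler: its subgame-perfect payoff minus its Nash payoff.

Work backward from Vantage's decision.
- X → Vantage plays Deluxe (best of 6, 1, 11); Wexler gets 5.
- Y → Vantage plays Basic (best of 7, 4, 1); Wexler gets 8.
Among 5, 8, the best is 8 at Y. Subgame-perfect outcome: (Basic, Y) with payoffs (7, 8).
Under simultaneous play:
Vantage's best replies: X→Deluxe; Y→Basic.
Wexler's best replies: Basic→Y; Plus→X; Deluxe→Y.
The unique mutual best reply is (Basic, Y), giving (7, 8).
Wexler's commitment gain: 8 − 8 = 0.

0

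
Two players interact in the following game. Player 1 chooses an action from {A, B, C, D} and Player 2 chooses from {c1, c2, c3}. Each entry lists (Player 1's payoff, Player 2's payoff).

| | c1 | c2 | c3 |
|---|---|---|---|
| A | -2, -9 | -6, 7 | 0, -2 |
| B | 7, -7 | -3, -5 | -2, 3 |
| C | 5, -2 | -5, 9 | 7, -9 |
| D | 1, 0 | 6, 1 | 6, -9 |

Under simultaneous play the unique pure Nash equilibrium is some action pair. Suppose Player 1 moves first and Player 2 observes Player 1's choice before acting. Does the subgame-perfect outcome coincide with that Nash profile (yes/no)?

yes

Player 2 best-responds to each possible Player 1 move:
- A: Player 2 compares -9, 7, -2 and picks c2; Player 1 would get -6.
- B: Player 2 compares -7, -5, 3 and picks c3; Player 1 would get -2.
- C: Player 2 compares -2, 9, -9 and picks c2; Player 1 would get -5.
- D: Player 2 compares 0, 1, -9 and picks c2; Player 1 would get 6.
Player 1's induced payoffs are -6, -2, -5, 6, so Player 1 commits to D. Subgame-perfect outcome: (D, c2) with payoffs (6, 1).
Under simultaneous play:
Player 1's best replies: c1→B; c2→D; c3→C.
Player 2's best replies: A→c2; B→c3; C→c2; D→c2.
Only (D, c2) has each player best-responding; Nash payoffs (6, 1).
Sequential outcome (D, c2) coincides with the Nash profile (D, c2).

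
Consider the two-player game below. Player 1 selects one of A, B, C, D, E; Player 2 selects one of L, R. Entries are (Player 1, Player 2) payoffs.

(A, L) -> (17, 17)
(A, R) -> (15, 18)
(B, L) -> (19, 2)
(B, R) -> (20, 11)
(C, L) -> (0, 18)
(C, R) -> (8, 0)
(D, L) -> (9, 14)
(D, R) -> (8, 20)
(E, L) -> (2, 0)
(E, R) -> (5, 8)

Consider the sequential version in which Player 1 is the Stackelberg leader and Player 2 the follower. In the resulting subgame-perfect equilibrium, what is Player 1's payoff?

Work backward from Player 2's decision.
- A → Player 2 plays R (best of 17, 18); Player 1 gets 15.
- B → Player 2 plays R (best of 2, 11); Player 1 gets 20.
- C → Player 2 plays L (best of 18, 0); Player 1 gets 0.
- D → Player 2 plays R (best of 14, 20); Player 1 gets 8.
- E → Player 2 plays R (best of 0, 8); Player 1 gets 5.
Among 15, 20, 0, 8, 5, the best is 20 at B. Subgame-perfect outcome: (B, R) with payoffs (20, 11).

20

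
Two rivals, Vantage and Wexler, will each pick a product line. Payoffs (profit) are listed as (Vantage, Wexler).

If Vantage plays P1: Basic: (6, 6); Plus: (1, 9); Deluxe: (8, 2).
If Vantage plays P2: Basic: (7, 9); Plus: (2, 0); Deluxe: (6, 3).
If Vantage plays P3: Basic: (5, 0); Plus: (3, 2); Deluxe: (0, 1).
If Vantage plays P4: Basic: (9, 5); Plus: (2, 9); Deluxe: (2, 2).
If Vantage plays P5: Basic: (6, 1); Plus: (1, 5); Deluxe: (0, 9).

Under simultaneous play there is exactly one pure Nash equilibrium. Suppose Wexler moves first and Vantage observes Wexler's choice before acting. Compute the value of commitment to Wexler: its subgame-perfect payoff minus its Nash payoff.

Backward induction with Wexler moving first.
- Basic → Vantage plays P4 (best of 6, 7, 5, 9, 6); Wexler gets 5.
- Plus → Vantage plays P3 (best of 1, 2, 3, 2, 1); Wexler gets 2.
- Deluxe → Vantage plays P1 (best of 8, 6, 0, 2, 0); Wexler gets 2.
Among 5, 2, 2, the best is 5 at Basic. Subgame-perfect outcome: (P4, Basic) with payoffs (9, 5).
For the simultaneous game, intersect best replies.
Vantage's best replies: Basic→P4; Plus→P3; Deluxe→P1.
Wexler's best replies: P1→Plus; P2→Basic; P3→Plus; P4→Plus; P5→Deluxe.
The unique mutual best reply is (P3, Plus), giving (3, 2).
Wexler's commitment gain: 5 − 2 = 3.

3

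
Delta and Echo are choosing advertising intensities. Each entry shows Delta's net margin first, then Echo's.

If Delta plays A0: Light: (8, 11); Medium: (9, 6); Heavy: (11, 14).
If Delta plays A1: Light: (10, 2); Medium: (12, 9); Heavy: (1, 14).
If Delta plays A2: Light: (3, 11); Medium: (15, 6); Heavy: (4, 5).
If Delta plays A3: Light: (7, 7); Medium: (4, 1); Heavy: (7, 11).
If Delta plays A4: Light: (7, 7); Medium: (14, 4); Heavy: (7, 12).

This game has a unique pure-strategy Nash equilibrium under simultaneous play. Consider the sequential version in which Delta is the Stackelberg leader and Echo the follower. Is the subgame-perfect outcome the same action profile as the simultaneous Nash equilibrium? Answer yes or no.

Solve by backward induction (Delta leads).
- A0: BR = Heavy, leader payoff 11.
- A1: BR = Heavy, leader payoff 1.
- A2: BR = Light, leader payoff 3.
- A3: BR = Heavy, leader payoff 7.
- A4: BR = Heavy, leader payoff 7.
Among 11, 1, 3, 7, 7, the best is 11 at A0. Subgame-perfect outcome: (A0, Heavy) with payoffs (11, 14).
Under simultaneous play:
Delta's best replies: Light→A1; Medium→A2; Heavy→A0.
Echo's best replies: A0→Heavy; A1→Heavy; A2→Light; A3→Heavy; A4→Heavy.
Only (A0, Heavy) has each player best-responding; Nash payoffs (11, 14).
Sequential outcome (A0, Heavy) coincides with the Nash profile (A0, Heavy).

yes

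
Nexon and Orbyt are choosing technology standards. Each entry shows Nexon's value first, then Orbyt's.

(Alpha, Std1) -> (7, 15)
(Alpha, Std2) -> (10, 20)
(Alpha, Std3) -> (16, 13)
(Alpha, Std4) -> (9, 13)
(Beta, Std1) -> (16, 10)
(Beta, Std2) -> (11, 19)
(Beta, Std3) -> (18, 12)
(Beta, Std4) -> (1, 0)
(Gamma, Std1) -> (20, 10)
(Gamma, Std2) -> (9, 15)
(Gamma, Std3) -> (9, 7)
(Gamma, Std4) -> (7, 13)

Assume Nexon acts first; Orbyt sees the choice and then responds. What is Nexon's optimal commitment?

Backward induction with Nexon moving first.
- Alpha: BR = Std2, leader payoff 10.
- Beta: BR = Std2, leader payoff 11.
- Gamma: BR = Std2, leader payoff 9.
Among 10, 11, 9, the best is 11 at Beta. Subgame-perfect outcome: (Beta, Std2) with payoffs (11, 19).

Beta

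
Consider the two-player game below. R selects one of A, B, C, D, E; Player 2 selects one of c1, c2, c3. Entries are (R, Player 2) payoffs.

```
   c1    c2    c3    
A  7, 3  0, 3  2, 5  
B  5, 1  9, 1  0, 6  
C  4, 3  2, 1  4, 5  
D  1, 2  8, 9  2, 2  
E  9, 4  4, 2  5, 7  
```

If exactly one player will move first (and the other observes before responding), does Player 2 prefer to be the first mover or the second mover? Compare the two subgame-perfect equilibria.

second

If R leads: Player 2's best replies are A→c3, B→c3, C→c3, D→c2, E→c3; R's induced payoffs 2, 0, 4, 8, 5; outcome (D, c2), payoffs (8, 9).
If Player 2 leads: R's best replies are c1→E, c2→B, c3→E; Player 2's induced payoffs 4, 1, 7; outcome (E, c3), payoffs (5, 7).
Player 2 gets 7 moving first and 9 moving second, so Player 2 prefers to move second.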